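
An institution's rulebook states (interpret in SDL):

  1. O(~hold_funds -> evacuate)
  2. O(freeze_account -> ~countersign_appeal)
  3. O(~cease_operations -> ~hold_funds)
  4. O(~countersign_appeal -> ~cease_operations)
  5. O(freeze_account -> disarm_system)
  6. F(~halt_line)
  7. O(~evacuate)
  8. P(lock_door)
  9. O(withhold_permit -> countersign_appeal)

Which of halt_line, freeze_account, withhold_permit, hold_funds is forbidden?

freeze_account

Premise 7 states O(~evacuate) outright.
Premise 1 is O(~hold_funds -> evacuate); contrapositively O(~evacuate -> hold_funds). Since O(~evacuate) holds, K gives O(hold_funds).
Premise 3, O(~cease_operations -> ~hold_funds), contraposes to O(hold_funds -> cease_operations); with O(hold_funds) we get O(cease_operations).
Premise 4, O(~countersign_appeal -> ~cease_operations), contraposes to O(cease_operations -> countersign_appeal); with O(cease_operations) we get O(countersign_appeal).
Premise 2 is O(freeze_account -> ~countersign_appeal); contrapositively O(countersign_appeal -> ~freeze_account). Since O(countersign_appeal) holds, K gives O(~freeze_account).
So O(~freeze_account) holds, i.e. freeze_account is forbidden. None of the other listed options is forbidden under the premises.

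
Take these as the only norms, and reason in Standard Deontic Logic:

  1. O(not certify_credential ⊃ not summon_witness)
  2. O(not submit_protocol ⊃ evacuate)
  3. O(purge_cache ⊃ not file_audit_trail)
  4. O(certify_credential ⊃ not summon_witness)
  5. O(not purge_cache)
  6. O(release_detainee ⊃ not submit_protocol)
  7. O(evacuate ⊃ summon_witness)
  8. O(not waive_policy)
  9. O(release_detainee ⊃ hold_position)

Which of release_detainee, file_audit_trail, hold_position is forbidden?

By case analysis on not certify_credential: premise 1 gives O(not certify_credential ⊃ not summon_witness) and premise 4 gives O(certify_credential ⊃ not summon_witness), so O(not summon_witness) either way.
Premise 7 is O(evacuate ⊃ summon_witness); contrapositively O(not summon_witness ⊃ not evacuate). Since O(not summon_witness) holds, K gives O(not evacuate).
Premise 2, O(not submit_protocol ⊃ evacuate), contraposes to O(not evacuate ⊃ submit_protocol); with O(not evacuate) we get O(submit_protocol).
The contrapositive of premise 6 (O(release_detainee ⊃ not submit_protocol)) is O(submit_protocol ⊃ not release_detainee), and O(submit_protocol) is already established, so O(not release_detainee).
So O(not release_detainee) holds, i.e. release_detainee is forbidden. None of the other listed options is forbidden under the premises.

release_detainee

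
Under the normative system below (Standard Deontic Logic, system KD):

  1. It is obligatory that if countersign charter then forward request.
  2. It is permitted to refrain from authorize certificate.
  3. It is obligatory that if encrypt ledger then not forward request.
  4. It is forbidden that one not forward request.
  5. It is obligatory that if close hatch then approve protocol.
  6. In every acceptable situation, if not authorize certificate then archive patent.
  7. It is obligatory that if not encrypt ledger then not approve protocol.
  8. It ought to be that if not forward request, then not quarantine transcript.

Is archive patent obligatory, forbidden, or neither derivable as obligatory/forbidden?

Neither

Premise 6 is O(¬authorize_certificate → archive_patent), but O(¬authorize_certificate) is not derivable from the premises (the permission P(¬authorize_certificate) asserts only ¬O(authorize_certificate), not O(¬authorize_certificate)), so it does not yield O(archive_patent).
No premise or chain of K-axiom applications forces O(archive_patent), and none forces O(¬archive_patent). So archive_patent is neither obligatory nor forbidden under these norms.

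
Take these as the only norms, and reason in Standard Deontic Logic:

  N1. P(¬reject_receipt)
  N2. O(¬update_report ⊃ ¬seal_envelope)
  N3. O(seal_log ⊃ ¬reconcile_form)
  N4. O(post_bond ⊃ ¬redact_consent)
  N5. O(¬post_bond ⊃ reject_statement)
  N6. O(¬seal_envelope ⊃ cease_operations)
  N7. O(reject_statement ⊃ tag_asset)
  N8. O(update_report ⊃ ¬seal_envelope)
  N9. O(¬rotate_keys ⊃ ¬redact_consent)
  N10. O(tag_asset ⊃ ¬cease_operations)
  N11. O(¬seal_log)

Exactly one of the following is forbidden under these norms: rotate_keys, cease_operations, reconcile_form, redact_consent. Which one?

redact_consent

Premises 2 and 8 are O(¬update_report ⊃ ¬seal_envelope) and O(update_report ⊃ ¬seal_envelope); every ideal world satisfies ¬update_report or update_report, so in either case ¬seal_envelope holds — hence O(¬seal_envelope).
Premise 6 is O(¬seal_envelope ⊃ cease_operations); since O(¬seal_envelope), deontic closure gives O(cease_operations).
Premise 10, O(tag_asset ⊃ ¬cease_operations), contraposes to O(cease_operations ⊃ ¬tag_asset); with O(cease_operations) we get O(¬tag_asset).
Premise 7, O(reject_statement ⊃ tag_asset), contraposes to O(¬tag_asset ⊃ ¬reject_statement); with O(¬tag_asset) we get O(¬reject_statement).
Premise 5, O(¬post_bond ⊃ reject_statement), contraposes to O(¬reject_statement ⊃ post_bond); with O(¬reject_statement) we get O(post_bond).
With premise 4, O(post_bond ⊃ ¬redact_consent), the K-axiom yields O(¬redact_consent).
So O(¬redact_consent) holds, i.e. redact_consent is forbidden. None of the other listed options is forbidden under the premises.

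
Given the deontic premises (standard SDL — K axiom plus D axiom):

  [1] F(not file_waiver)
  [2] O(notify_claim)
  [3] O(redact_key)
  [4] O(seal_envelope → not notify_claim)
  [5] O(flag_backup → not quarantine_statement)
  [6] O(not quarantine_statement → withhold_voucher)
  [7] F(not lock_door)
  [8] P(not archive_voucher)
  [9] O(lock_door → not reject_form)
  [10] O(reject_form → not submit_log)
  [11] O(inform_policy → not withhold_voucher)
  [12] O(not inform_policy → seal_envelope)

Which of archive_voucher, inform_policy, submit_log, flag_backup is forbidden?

flag_backup

Premise 2 gives O(notify_claim).
Premise 4, O(seal_envelope → not notify_claim), contraposes to O(notify_claim → not seal_envelope); with O(notify_claim) we get O(not seal_envelope).
Premise 12, O(not inform_policy → seal_envelope), contraposes to O(not seal_envelope → inform_policy); with O(not seal_envelope) we get O(inform_policy).
From O(inform_policy) and premise 11, O(inform_policy → not withhold_voucher), we obtain O(not withhold_voucher).
Premise 6, O(not quarantine_statement → withhold_voucher), contraposes to O(not withhold_voucher → quarantine_statement); with O(not withhold_voucher) we get O(quarantine_statement).
The contrapositive of premise 5 (O(flag_backup → not quarantine_statement)) is O(quarantine_statement → not flag_backup), and O(quarantine_statement) is already established, so O(not flag_backup).
So O(not flag_backup) holds, i.e. flag_backup is forbidden. None of the other listed options is forbidden under the premises.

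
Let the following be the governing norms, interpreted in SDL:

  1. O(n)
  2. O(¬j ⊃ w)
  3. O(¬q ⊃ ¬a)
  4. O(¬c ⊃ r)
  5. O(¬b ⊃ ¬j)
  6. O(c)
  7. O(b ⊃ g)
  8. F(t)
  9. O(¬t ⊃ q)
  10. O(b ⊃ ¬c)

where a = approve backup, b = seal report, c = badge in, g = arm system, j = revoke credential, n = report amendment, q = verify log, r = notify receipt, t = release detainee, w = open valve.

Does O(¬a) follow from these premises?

Premise 3 is O(¬q ⊃ ¬a), but O(¬q) is not derivable from the premises, so it does not yield O(¬a).
No other premise forces O(¬a). An ideal world satisfying every premise can still have ¬a false, so O(¬a) is not derivable.

No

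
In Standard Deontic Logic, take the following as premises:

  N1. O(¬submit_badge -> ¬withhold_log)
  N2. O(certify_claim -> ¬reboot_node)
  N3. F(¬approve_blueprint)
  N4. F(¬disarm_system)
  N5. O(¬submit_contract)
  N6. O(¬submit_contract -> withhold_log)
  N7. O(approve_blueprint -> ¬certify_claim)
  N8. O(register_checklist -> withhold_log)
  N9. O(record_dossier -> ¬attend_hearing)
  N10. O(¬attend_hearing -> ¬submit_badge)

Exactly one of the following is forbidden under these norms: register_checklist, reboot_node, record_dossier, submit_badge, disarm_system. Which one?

Premise 5 gives O(¬submit_contract).
With premise 6, O(¬submit_contract -> withhold_log), the K-axiom yields O(withhold_log).
Premise 1, O(¬submit_badge -> ¬withhold_log), contraposes to O(withhold_log -> submit_badge); with O(withhold_log) we get O(submit_badge).
The contrapositive of premise 10 (O(¬attend_hearing -> ¬submit_badge)) is O(submit_badge -> attend_hearing), and O(submit_badge) is already established, so O(attend_hearing).
Premise 9 is O(record_dossier -> ¬attend_hearing); contrapositively O(attend_hearing -> ¬record_dossier). Since O(attend_hearing) holds, K gives O(¬record_dossier).
So O(¬record_dossier) holds, i.e. record_dossier is forbidden. None of the other listed options is forbidden under the premises.

record_dossier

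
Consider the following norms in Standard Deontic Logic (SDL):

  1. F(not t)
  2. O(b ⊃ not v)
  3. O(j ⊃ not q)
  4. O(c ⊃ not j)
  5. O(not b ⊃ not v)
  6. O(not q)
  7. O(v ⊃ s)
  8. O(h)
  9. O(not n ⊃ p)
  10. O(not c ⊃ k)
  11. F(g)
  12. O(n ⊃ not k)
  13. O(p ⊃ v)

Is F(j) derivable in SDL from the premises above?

Premises 5 and 2 cover both cases: O(not b ⊃ not v) and O(b ⊃ not v). Since not b ∨ b is a tautology, O(not v) follows.
Premise 13 is O(p ⊃ v); contrapositively O(not v ⊃ not p). Since O(not v) holds, K gives O(not p).
The contrapositive of premise 9 (O(not n ⊃ p)) is O(not p ⊃ n), and O(not p) is already established, so O(n).
Applying K to premise 12 (O(n ⊃ not k)) and O(n) yields O(not k).
Premise 10, O(not c ⊃ k), contraposes to O(not k ⊃ c); with O(not k) we get O(c).
From O(c) and premise 4, O(c ⊃ not j), we obtain O(not j).
Premises 1, 3, 6, 7, 8, 11 do not contribute to this derivation.
So O(not j) holds, i.e. F(j). The claim follows.

Yes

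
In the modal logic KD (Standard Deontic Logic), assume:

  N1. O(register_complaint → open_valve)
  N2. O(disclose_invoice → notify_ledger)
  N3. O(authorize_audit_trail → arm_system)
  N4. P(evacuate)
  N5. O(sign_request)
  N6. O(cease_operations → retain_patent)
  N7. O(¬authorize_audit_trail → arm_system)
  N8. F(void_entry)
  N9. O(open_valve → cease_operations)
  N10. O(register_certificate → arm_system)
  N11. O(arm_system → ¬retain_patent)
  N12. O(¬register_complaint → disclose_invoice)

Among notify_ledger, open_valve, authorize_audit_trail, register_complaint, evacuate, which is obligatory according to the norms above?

Premises 7 and 3 are O(¬authorize_audit_trail → arm_system) and O(authorize_audit_trail → arm_system); every ideal world satisfies ¬authorize_audit_trail or authorize_audit_trail, so in either case arm_system holds — hence O(arm_system).
Premise 11 is O(arm_system → ¬retain_patent); since O(arm_system), deontic closure gives O(¬retain_patent).
The contrapositive of premise 6 (O(cease_operations → retain_patent)) is O(¬retain_patent → ¬cease_operations), and O(¬retain_patent) is already established, so O(¬cease_operations).
The contrapositive of premise 9 (O(open_valve → cease_operations)) is O(¬cease_operations → ¬open_valve), and O(¬cease_operations) is already established, so O(¬open_valve).
The contrapositive of premise 1 (O(register_complaint → open_valve)) is O(¬open_valve → ¬register_complaint), and O(¬open_valve) is already established, so O(¬register_complaint).
With premise 12, O(¬register_complaint → disclose_invoice), the K-axiom yields O(disclose_invoice).
Applying K to premise 2 (O(disclose_invoice → notify_ledger)) and O(disclose_invoice) yields O(notify_ledger).
So O(notify_ledger) holds — notify_ledger is obligatory. None of the other listed options is made obligatory by any chain of premises.

notify_ledger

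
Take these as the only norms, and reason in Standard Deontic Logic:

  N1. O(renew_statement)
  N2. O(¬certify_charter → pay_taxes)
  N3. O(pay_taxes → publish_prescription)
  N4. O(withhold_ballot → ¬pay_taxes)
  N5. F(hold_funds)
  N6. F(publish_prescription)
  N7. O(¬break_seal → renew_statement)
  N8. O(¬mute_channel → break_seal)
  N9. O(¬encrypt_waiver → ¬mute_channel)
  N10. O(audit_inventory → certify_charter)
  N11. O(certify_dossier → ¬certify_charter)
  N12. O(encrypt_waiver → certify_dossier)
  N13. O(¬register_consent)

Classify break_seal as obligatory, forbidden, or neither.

Premise 6 is F(publish_prescription), i.e. O(¬publish_prescription).
Premise 3, O(pay_taxes → publish_prescription), contraposes to O(¬publish_prescription → ¬pay_taxes); with O(¬publish_prescription) we get O(¬pay_taxes).
Premise 2 is O(¬certify_charter → pay_taxes); contrapositively O(¬pay_taxes → certify_charter). Since O(¬pay_taxes) holds, K gives O(certify_charter).
Premise 11 is O(certify_dossier → ¬certify_charter); contrapositively O(certify_charter → ¬certify_dossier). Since O(certify_charter) holds, K gives O(¬certify_dossier).
Premise 12 is O(encrypt_waiver → certify_dossier); contrapositively O(¬certify_dossier → ¬encrypt_waiver). Since O(¬certify_dossier) holds, K gives O(¬encrypt_waiver).
Applying K to premise 9 (O(¬encrypt_waiver → ¬mute_channel)) and O(¬encrypt_waiver) yields O(¬mute_channel).
With premise 8, O(¬mute_channel → break_seal), the K-axiom yields O(break_seal).
Premises 1, 4, 5, 7, 10, 13 do not contribute to this derivation.
Hence break_seal is obligatory.

Obligatory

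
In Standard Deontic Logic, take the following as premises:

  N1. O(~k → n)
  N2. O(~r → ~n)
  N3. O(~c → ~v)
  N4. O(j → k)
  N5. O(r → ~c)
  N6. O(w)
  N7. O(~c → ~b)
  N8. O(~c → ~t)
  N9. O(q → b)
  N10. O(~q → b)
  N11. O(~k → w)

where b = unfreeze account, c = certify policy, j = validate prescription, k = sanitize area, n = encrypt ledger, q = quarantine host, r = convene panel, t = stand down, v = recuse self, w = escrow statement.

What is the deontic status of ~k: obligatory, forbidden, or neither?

Forbidden

By case analysis on ~q: premise 10 gives O(~q → b) and premise 9 gives O(q → b), so O(b) either way.
Premise 7, O(~c → ~b), contraposes to O(b → c); with O(b) we get O(c).
The contrapositive of premise 5 (O(r → ~c)) is O(c → ~r), and O(c) is already established, so O(~r).
With premise 2, O(~r → ~n), the K-axiom yields O(~n).
Premise 1 is O(~k → n); contrapositively O(~n → k). Since O(~n) holds, K gives O(k).
Premises 3, 4, 6, 8, 11 do not contribute to this derivation.
Thus O(k), which is F(~k): ~k is forbidden.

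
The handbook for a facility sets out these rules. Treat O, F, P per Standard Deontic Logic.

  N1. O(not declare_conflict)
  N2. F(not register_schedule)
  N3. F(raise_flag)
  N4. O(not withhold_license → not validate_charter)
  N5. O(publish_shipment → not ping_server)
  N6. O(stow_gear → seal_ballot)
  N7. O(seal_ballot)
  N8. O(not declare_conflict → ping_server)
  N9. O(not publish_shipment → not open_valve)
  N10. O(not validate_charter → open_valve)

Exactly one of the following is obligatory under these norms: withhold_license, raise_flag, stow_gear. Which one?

withhold_license

Premise 1 gives O(not declare_conflict).
From O(not declare_conflict) and premise 8, O(not declare_conflict → ping_server), we obtain O(ping_server).
Premise 5 is O(publish_shipment → not ping_server); contrapositively O(ping_server → not publish_shipment). Since O(ping_server) holds, K gives O(not publish_shipment).
Premise 9 is O(not publish_shipment → not open_valve); since O(not publish_shipment), deontic closure gives O(not open_valve).
The contrapositive of premise 10 (O(not validate_charter → open_valve)) is O(not open_valve → validate_charter), and O(not open_valve) is already established, so O(validate_charter).
The contrapositive of premise 4 (O(not withhold_license → not validate_charter)) is O(validate_charter → withhold_license), and O(validate_charter) is already established, so O(withhold_license).
So O(withhold_license) holds — withhold_license is obligatory. None of the other listed options is made obligatory by any chain of premises.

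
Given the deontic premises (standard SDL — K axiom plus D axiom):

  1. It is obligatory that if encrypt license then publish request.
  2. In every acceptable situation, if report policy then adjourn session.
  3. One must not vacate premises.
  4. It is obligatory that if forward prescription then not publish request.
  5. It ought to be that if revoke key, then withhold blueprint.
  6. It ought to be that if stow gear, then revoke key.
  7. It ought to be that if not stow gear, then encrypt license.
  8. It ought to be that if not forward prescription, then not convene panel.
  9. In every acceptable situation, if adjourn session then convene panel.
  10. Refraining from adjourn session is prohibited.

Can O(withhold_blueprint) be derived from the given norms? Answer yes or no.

F(¬adjourn_session) at premise 10 means O(adjourn_session).
Premise 9 is O(adjourn_session → convene_panel); since O(adjourn_session), deontic closure gives O(convene_panel).
Premise 8, O(¬forward_prescription → ¬convene_panel), contraposes to O(convene_panel → forward_prescription); with O(convene_panel) we get O(forward_prescription).
Applying K to premise 4 (O(forward_prescription → ¬publish_request)) and O(forward_prescription) yields O(¬publish_request).
Premise 1 is O(encrypt_license → publish_request); contrapositively O(¬publish_request → ¬encrypt_license). Since O(¬publish_request) holds, K gives O(¬encrypt_license).
The contrapositive of premise 7 (O(¬stow_gear → encrypt_license)) is O(¬encrypt_license → stow_gear), and O(¬encrypt_license) is already established, so O(stow_gear).
With premise 6, O(stow_gear → revoke_key), the K-axiom yields O(revoke_key).
Premise 5 is O(revoke_key → withhold_blueprint); since O(revoke_key), deontic closure gives O(withhold_blueprint).
Premises 2, 3 do not contribute to this derivation.
So O(withhold_blueprint) follows.

Yes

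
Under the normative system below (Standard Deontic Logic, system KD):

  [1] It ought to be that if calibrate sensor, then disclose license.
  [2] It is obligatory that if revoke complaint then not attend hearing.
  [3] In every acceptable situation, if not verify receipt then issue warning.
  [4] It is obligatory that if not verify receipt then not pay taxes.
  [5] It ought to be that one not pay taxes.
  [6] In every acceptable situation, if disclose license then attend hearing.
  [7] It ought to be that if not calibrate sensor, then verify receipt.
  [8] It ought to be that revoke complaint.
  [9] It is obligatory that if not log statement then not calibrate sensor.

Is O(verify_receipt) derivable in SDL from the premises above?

Premise 8 gives O(revoke_complaint).
Applying K to premise 2 (O(revoke_complaint → ¬attend_hearing)) and O(revoke_complaint) yields O(¬attend_hearing).
Premise 6 is O(disclose_license → attend_hearing); contrapositively O(¬attend_hearing → ¬disclose_license). Since O(¬attend_hearing) holds, K gives O(¬disclose_license).
Premise 1 is O(calibrate_sensor → disclose_license); contrapositively O(¬disclose_license → ¬calibrate_sensor). Since O(¬disclose_license) holds, K gives O(¬calibrate_sensor).
With premise 7, O(¬calibrate_sensor → verify_receipt), the K-axiom yields O(verify_receipt).
Premises 3, 4, 5, 9 do not contribute to this derivation.
So O(verify_receipt) follows.

Yes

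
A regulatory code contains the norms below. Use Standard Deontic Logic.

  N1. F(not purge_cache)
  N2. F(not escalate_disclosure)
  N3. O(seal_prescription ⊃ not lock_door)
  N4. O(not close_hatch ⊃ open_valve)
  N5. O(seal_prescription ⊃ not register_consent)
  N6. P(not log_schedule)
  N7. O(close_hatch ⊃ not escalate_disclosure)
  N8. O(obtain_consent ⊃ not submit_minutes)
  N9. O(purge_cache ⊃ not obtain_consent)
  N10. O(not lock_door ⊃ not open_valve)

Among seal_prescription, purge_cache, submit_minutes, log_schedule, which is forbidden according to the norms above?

seal_prescription

F(not escalate_disclosure) at premise 2 means O(escalate_disclosure).
Premise 7 is O(close_hatch ⊃ not escalate_disclosure); contrapositively O(escalate_disclosure ⊃ not close_hatch). Since O(escalate_disclosure) holds, K gives O(not close_hatch).
Premise 4 is O(not close_hatch ⊃ open_valve); since O(not close_hatch), deontic closure gives O(open_valve).
Premise 10 is O(not lock_door ⊃ not open_valve); contrapositively O(open_valve ⊃ lock_door). Since O(open_valve) holds, K gives O(lock_door).
The contrapositive of premise 3 (O(seal_prescription ⊃ not lock_door)) is O(lock_door ⊃ not seal_prescription), and O(lock_door) is already established, so O(not seal_prescription).
So O(not seal_prescription) holds, i.e. seal_prescription is forbidden. None of the other listed options is forbidden under the premises.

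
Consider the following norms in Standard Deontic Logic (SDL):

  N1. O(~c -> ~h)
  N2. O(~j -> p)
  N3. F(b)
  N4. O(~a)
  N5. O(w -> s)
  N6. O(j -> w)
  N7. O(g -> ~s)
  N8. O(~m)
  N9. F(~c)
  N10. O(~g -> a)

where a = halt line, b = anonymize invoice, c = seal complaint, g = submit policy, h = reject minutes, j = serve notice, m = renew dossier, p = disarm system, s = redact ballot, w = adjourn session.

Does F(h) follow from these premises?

No

Premise 1 is O(~c -> ~h), but O(~c) is not derivable from the premises, so it does not yield O(~h).
No other premise forces O(~h). An ideal world satisfying every premise can still have h true, so F(h) is not derivable.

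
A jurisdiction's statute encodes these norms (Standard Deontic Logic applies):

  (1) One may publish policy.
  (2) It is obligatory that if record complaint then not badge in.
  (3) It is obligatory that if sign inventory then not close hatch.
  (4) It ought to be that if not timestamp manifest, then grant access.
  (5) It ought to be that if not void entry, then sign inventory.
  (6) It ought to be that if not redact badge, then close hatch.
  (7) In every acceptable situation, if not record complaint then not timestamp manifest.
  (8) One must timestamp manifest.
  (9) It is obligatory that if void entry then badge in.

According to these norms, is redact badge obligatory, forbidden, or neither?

Obligatory

Premise 8 gives O(timestamp_manifest).
The contrapositive of premise 7 (O(¬record_complaint → ¬timestamp_manifest)) is O(timestamp_manifest → record_complaint), and O(timestamp_manifest) is already established, so O(record_complaint).
Premise 2 is O(record_complaint → ¬badge_in); since O(record_complaint), deontic closure gives O(¬badge_in).
Premise 9, O(void_entry → badge_in), contraposes to O(¬badge_in → ¬void_entry); with O(¬badge_in) we get O(¬void_entry).
Applying K to premise 5 (O(¬void_entry → sign_inventory)) and O(¬void_entry) yields O(sign_inventory).
Premise 3 is O(sign_inventory → ¬close_hatch); since O(sign_inventory), deontic closure gives O(¬close_hatch).
Premise 6 is O(¬redact_badge → close_hatch); contrapositively O(¬close_hatch → redact_badge). Since O(¬close_hatch) holds, K gives O(redact_badge).
Premises 1, 4 do not contribute to this derivation.
Hence redact_badge is obligatory.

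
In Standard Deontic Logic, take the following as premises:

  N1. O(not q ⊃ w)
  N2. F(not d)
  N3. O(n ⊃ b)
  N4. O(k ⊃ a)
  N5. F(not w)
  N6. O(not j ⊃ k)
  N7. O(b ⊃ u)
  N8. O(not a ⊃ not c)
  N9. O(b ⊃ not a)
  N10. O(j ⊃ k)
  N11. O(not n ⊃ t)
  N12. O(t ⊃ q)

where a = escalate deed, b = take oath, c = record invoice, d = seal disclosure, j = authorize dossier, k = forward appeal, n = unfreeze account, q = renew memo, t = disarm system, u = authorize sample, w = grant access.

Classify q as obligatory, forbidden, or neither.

Obligatory

By case analysis on not j: premise 6 gives O(not j ⊃ k) and premise 10 gives O(j ⊃ k), so O(k) either way.
Applying K to premise 4 (O(k ⊃ a)) and O(k) yields O(a).
The contrapositive of premise 9 (O(b ⊃ not a)) is O(a ⊃ not b), and O(a) is already established, so O(not b).
Premise 3, O(n ⊃ b), contraposes to O(not b ⊃ not n); with O(not b) we get O(not n).
Premise 11 is O(not n ⊃ t); since O(not n), deontic closure gives O(t).
Applying K to premise 12 (O(t ⊃ q)) and O(t) yields O(q).
Premises 1, 2, 5, 7, 8 do not contribute to this derivation.
Hence q is obligatory.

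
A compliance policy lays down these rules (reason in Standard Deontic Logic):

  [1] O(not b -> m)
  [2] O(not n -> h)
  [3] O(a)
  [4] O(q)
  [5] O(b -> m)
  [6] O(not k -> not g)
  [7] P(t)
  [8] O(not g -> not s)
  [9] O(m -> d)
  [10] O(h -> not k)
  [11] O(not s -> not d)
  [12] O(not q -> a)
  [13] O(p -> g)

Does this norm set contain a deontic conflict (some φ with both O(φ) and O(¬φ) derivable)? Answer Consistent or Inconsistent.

Consistent

Premise 12 is O(not q -> a); even if O(a) held, inferring O(not q) would be affirming the consequent — invalid.
So O(not q) is not derivable, and the apparent clash with O(q) does not arise.
A world satisfying every obligation exists (e.g. a=true, b=false, d=true, g=true, h=false, k=true, m=true, n=true, p=false, q=true, s=true, t=false); no atom is both obligatory and forbidden, so the set is consistent.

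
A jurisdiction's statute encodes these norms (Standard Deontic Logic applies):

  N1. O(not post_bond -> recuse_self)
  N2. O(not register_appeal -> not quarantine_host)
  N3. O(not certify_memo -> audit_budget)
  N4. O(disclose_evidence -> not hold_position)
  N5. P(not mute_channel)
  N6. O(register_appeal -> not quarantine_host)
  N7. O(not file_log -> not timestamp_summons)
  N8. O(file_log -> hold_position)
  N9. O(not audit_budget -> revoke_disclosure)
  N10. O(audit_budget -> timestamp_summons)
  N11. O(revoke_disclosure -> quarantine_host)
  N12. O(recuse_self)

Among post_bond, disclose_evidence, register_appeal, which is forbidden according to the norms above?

Premises 2 and 6 are O(not register_appeal -> not quarantine_host) and O(register_appeal -> not quarantine_host); every ideal world satisfies not register_appeal or register_appeal, so in either case not quarantine_host holds — hence O(not quarantine_host).
Premise 11, O(revoke_disclosure -> quarantine_host), contraposes to O(not quarantine_host -> not revoke_disclosure); with O(not quarantine_host) we get O(not revoke_disclosure).
Premise 9, O(not audit_budget -> revoke_disclosure), contraposes to O(not revoke_disclosure -> audit_budget); with O(not revoke_disclosure) we get O(audit_budget).
With premise 10, O(audit_budget -> timestamp_summons), the K-axiom yields O(timestamp_summons).
The contrapositive of premise 7 (O(not file_log -> not timestamp_summons)) is O(timestamp_summons -> file_log), and O(timestamp_summons) is already established, so O(file_log).
From O(file_log) and premise 8, O(file_log -> hold_position), we obtain O(hold_position).
Premise 4 is O(disclose_evidence -> not hold_position); contrapositively O(hold_position -> not disclose_evidence). Since O(hold_position) holds, K gives O(not disclose_evidence).
So O(not disclose_evidence) holds, i.e. disclose_evidence is forbidden. None of the other listed options is forbidden under the premises.

disclose_evidence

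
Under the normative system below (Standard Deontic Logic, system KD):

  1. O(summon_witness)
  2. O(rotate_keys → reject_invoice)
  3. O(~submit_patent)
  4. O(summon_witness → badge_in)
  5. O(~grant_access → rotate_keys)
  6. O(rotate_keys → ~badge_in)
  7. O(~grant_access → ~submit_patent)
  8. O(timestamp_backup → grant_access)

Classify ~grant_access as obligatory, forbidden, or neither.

From premise 1 we have O(summon_witness).
From O(summon_witness) and premise 4, O(summon_witness → badge_in), we obtain O(badge_in).
Premise 6, O(rotate_keys → ~badge_in), contraposes to O(badge_in → ~rotate_keys); with O(badge_in) we get O(~rotate_keys).
The contrapositive of premise 5 (O(~grant_access → rotate_keys)) is O(~rotate_keys → grant_access), and O(~rotate_keys) is already established, so O(grant_access).
Premises 2, 3, 7, 8 do not contribute to this derivation.
Thus O(grant_access), which is F(~grant_access): ~grant_access is forbidden.

Forbidden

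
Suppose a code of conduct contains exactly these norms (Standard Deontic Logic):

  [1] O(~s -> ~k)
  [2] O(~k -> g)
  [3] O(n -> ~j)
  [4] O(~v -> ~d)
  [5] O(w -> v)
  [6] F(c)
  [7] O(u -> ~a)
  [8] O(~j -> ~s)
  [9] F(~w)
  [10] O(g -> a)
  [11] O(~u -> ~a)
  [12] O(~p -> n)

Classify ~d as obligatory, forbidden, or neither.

Neither

Premise 4 is O(~v -> ~d), but O(~v) is not derivable from the premises, so it does not yield O(~d).
No premise or chain of K-axiom applications forces O(~d), and none forces O(d). So ~d is neither obligatory nor forbidden under these norms.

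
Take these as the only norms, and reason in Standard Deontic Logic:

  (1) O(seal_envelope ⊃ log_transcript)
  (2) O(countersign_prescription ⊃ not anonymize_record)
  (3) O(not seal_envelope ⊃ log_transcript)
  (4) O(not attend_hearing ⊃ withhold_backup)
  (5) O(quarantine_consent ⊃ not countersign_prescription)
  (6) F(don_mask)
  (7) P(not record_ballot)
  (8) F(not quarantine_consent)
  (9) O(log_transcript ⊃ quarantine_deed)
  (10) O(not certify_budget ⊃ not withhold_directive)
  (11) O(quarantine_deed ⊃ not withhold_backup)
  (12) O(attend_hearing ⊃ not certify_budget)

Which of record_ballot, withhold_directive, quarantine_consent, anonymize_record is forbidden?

Premises 3 and 1 cover both cases: O(not seal_envelope ⊃ log_transcript) and O(seal_envelope ⊃ log_transcript). Since not seal_envelope ∨ seal_envelope is a tautology, O(log_transcript) follows.
Applying K to premise 9 (O(log_transcript ⊃ quarantine_deed)) and O(log_transcript) yields O(quarantine_deed).
Applying K to premise 11 (O(quarantine_deed ⊃ not withhold_backup)) and O(quarantine_deed) yields O(not withhold_backup).
Premise 4, O(not attend_hearing ⊃ withhold_backup), contraposes to O(not withhold_backup ⊃ attend_hearing); with O(not withhold_backup) we get O(attend_hearing).
Premise 12 is O(attend_hearing ⊃ not certify_budget); since O(attend_hearing), deontic closure gives O(not certify_budget).
Premise 10 is O(not certify_budget ⊃ not withhold_directive); since O(not certify_budget), deontic closure gives O(not withhold_directive).
So O(not withhold_directive) holds, i.e. withhold_directive is forbidden. None of the other listed options is forbidden under the premises.

withhold_directive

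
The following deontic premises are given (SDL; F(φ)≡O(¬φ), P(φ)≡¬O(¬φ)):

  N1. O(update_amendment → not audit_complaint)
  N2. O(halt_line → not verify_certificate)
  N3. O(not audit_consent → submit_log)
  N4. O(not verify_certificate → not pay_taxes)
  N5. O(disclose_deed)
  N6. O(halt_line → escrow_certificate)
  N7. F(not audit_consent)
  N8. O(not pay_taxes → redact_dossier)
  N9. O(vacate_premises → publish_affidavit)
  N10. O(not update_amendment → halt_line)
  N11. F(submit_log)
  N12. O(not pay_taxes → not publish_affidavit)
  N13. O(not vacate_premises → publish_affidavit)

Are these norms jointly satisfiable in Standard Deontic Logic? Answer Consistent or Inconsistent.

Premise 3 is O(not audit_consent → submit_log), but O(not audit_consent) is not derivable from the premises, so it does not yield O(submit_log).
So O(submit_log) is not derivable, and the apparent clash with O(not submit_log) does not arise.
A world satisfying every obligation exists (e.g. audit_complaint=false, audit_consent=true, disclose_deed=true, escrow_certificate=false, halt_line=false, pay_taxes=true, publish_affidavit=true, redact_dossier=false, submit_log=false, update_amendment=true, vacate_premises=false, verify_certificate=true); no atom is both obligatory and forbidden, so the set is consistent.

Consistent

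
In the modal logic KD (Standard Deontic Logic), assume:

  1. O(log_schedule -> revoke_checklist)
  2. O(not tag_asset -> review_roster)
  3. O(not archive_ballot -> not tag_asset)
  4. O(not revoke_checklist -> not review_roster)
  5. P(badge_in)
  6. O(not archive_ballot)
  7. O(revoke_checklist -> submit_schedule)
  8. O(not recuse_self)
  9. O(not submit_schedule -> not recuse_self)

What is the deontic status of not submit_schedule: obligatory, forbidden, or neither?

Forbidden

From premise 6 we have O(not archive_ballot).
From O(not archive_ballot) and premise 3, O(not archive_ballot -> not tag_asset), we obtain O(not tag_asset).
Applying K to premise 2 (O(not tag_asset -> review_roster)) and O(not tag_asset) yields O(review_roster).
The contrapositive of premise 4 (O(not revoke_checklist -> not review_roster)) is O(review_roster -> revoke_checklist), and O(review_roster) is already established, so O(revoke_checklist).
From O(revoke_checklist) and premise 7, O(revoke_checklist -> submit_schedule), we obtain O(submit_schedule).
Premises 1, 5, 8, 9 do not contribute to this derivation.
Thus O(submit_schedule), which is F(not submit_schedule): not submit_schedule is forbidden.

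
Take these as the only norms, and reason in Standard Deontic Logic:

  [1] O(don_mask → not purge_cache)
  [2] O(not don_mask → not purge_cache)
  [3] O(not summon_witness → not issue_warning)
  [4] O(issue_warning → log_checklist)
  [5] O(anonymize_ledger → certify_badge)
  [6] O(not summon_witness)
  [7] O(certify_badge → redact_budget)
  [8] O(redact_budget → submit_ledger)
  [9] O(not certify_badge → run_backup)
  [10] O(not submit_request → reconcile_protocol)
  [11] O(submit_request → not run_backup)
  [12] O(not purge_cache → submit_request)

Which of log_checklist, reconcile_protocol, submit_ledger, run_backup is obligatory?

Premises 1 and 2 cover both cases: O(don_mask → not purge_cache) and O(not don_mask → not purge_cache). Since don_mask ∨ not don_mask is a tautology, O(not purge_cache) follows.
Applying K to premise 12 (O(not purge_cache → submit_request)) and O(not purge_cache) yields O(submit_request).
From O(submit_request) and premise 11, O(submit_request → not run_backup), we obtain O(not run_backup).
The contrapositive of premise 9 (O(not certify_badge → run_backup)) is O(not run_backup → certify_badge), and O(not run_backup) is already established, so O(certify_badge).
Premise 7 is O(certify_badge → redact_budget); since O(certify_badge), deontic closure gives O(redact_budget).
Premise 8 is O(redact_budget → submit_ledger); since O(redact_budget), deontic closure gives O(submit_ledger).
So O(submit_ledger) holds — submit_ledger is obligatory. None of the other listed options is made obligatory by any chain of premises.

submit_ledger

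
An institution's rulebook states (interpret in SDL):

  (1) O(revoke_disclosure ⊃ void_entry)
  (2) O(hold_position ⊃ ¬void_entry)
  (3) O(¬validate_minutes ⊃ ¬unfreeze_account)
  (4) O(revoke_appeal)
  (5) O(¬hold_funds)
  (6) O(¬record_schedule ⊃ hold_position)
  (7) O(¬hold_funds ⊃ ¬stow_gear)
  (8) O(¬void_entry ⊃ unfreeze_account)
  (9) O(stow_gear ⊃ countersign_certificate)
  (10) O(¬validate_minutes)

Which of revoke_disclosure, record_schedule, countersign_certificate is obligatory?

From premise 10 we have O(¬validate_minutes).
With premise 3, O(¬validate_minutes ⊃ ¬unfreeze_account), the K-axiom yields O(¬unfreeze_account).
Premise 8 is O(¬void_entry ⊃ unfreeze_account); contrapositively O(¬unfreeze_account ⊃ void_entry). Since O(¬unfreeze_account) holds, K gives O(void_entry).
The contrapositive of premise 2 (O(hold_position ⊃ ¬void_entry)) is O(void_entry ⊃ ¬hold_position), and O(void_entry) is already established, so O(¬hold_position).
Premise 6 is O(¬record_schedule ⊃ hold_position); contrapositively O(¬hold_position ⊃ record_schedule). Since O(¬hold_position) holds, K gives O(record_schedule).
So O(record_schedule) holds — record_schedule is obligatory. None of the other listed options is made obligatory by any chain of premises.

record_schedule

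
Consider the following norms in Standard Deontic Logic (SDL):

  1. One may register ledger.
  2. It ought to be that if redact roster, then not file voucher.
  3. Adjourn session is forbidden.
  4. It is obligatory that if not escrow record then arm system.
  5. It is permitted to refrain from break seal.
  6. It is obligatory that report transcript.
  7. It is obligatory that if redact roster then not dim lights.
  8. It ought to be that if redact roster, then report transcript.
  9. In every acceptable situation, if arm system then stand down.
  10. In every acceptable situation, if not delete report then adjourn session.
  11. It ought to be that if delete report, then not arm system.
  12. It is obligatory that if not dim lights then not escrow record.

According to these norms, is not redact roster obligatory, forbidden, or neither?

Obligatory

Premise 3 is F(adjourn_session), i.e. O(¬adjourn_session).
Premise 10 is O(¬delete_report → adjourn_session); contrapositively O(¬adjourn_session → delete_report). Since O(¬adjourn_session) holds, K gives O(delete_report).
With premise 11, O(delete_report → ¬arm_system), the K-axiom yields O(¬arm_system).
Premise 4, O(¬escrow_record → arm_system), contraposes to O(¬arm_system → escrow_record); with O(¬arm_system) we get O(escrow_record).
Premise 12 is O(¬dim_lights → ¬escrow_record); contrapositively O(escrow_record → dim_lights). Since O(escrow_record) holds, K gives O(dim_lights).
Premise 7 is O(redact_roster → ¬dim_lights); contrapositively O(dim_lights → ¬redact_roster). Since O(dim_lights) holds, K gives O(¬redact_roster).
Premises 1, 2, 5, 6, 8, 9 do not contribute to this derivation.
Hence ¬redact_roster is obligatory.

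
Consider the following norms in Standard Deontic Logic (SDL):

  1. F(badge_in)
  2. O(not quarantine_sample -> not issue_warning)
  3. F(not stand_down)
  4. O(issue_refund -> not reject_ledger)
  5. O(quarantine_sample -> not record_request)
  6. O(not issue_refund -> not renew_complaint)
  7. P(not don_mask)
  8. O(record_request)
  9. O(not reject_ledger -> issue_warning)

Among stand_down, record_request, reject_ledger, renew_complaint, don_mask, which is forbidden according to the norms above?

renew_complaint

Premise 8 gives O(record_request).
The contrapositive of premise 5 (O(quarantine_sample -> not record_request)) is O(record_request -> not quarantine_sample), and O(record_request) is already established, so O(not quarantine_sample).
With premise 2, O(not quarantine_sample -> not issue_warning), the K-axiom yields O(not issue_warning).
Premise 9, O(not reject_ledger -> issue_warning), contraposes to O(not issue_warning -> reject_ledger); with O(not issue_warning) we get O(reject_ledger).
Premise 4 is O(issue_refund -> not reject_ledger); contrapositively O(reject_ledger -> not issue_refund). Since O(reject_ledger) holds, K gives O(not issue_refund).
Premise 6 is O(not issue_refund -> not renew_complaint); since O(not issue_refund), deontic closure gives O(not renew_complaint).
So O(not renew_complaint) holds, i.e. renew_complaint is forbidden. None of the other listed options is forbidden under the premises.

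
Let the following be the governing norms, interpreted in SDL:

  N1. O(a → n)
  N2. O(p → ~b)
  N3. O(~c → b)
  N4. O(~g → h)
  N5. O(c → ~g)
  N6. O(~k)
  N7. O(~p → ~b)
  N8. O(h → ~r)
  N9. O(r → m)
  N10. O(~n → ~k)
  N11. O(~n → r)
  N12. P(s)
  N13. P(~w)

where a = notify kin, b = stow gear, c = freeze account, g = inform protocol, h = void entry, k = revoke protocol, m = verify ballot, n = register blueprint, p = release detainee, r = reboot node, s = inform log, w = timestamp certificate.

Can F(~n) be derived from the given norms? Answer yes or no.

By case analysis on ~p: premise 7 gives O(~p → ~b) and premise 2 gives O(p → ~b), so O(~b) either way.
The contrapositive of premise 3 (O(~c → b)) is O(~b → c), and O(~b) is already established, so O(c).
Applying K to premise 5 (O(c → ~g)) and O(c) yields O(~g).
From O(~g) and premise 4, O(~g → h), we obtain O(h).
From O(h) and premise 8, O(h → ~r), we obtain O(~r).
The contrapositive of premise 11 (O(~n → r)) is O(~r → n), and O(~r) is already established, so O(n).
Premises 1, 6, 9, 10, 12, 13 do not contribute to this derivation.
So O(n) holds, i.e. F(~n). The claim follows.

Yes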